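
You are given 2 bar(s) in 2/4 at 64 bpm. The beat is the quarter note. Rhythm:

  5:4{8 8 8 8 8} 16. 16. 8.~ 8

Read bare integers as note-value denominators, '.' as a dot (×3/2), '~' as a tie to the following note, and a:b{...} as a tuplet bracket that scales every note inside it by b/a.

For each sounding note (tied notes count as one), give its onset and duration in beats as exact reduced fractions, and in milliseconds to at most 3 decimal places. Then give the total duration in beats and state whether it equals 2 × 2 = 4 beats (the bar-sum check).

1) 0.0ms=0b +375.0ms=2/5b
2) 375.0ms=2/5b +375.0ms=2/5b
3) 750.0ms=4/5b +375.0ms=2/5b
4) 1125.0ms=6/5b +375.0ms=2/5b
5) 1500.0ms=8/5b +375.0ms=2/5b
6) 1875.0ms=2b +351.562ms=3/8b
7) 2226.562ms=19/8b +351.562ms=3/8b
8) 2578.125ms=11/4b +1171.875ms=5/4b
Σ=4b of 4 (64bpm 2/4) — PASS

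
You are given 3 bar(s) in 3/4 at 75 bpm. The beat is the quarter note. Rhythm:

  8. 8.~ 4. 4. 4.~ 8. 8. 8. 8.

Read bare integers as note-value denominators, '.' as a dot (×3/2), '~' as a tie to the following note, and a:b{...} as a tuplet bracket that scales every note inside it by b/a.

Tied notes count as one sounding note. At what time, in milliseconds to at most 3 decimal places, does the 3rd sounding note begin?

1. 0.0ms @ 0 + 600.0ms (3/4)
2. 600.0ms @ 3/4 + 1800.0ms (9/4)
3. 2400.0ms @ 3 + 1200.0ms (3/2)
4. 3600.0ms @ 9/2 + 1800.0ms (9/4)
5. 5400.0ms @ 27/4 + 600.0ms (3/4)
6. 6000.0ms @ 15/2 + 600.0ms (3/4)
7. 6600.0ms @ 33/4 + 600.0ms (3/4)

note 3 onset = 3b = 2400.0ms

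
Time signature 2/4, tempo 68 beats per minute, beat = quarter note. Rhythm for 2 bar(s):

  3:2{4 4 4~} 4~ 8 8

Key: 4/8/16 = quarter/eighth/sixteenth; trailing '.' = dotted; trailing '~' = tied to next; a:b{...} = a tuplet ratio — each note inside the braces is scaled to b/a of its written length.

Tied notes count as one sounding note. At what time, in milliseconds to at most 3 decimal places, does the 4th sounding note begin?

note 4 onset = 7/2b = 3088.235ms

1. 0.0ms @ 0 + 588.235ms (2/3)
2. 588.235ms @ 2/3 + 588.235ms (2/3)
3. 1176.471ms @ 4/3 + 1911.765ms (13/6)
4. 3088.235ms @ 7/2 + 441.176ms (1/2)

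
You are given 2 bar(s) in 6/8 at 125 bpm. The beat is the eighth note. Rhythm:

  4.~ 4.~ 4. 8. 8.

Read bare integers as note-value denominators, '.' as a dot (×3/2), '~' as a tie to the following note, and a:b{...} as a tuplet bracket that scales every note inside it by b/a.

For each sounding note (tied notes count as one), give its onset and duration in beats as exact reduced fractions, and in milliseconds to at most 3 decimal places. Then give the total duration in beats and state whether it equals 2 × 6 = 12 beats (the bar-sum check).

1) 0.0ms=0b +4320.0ms=9b
2) 4320.0ms=9b +720.0ms=3/2b
3) 5040.0ms=21/2b +720.0ms=3/2b
Σ=12b of 12 (125bpm 6/8) — PASS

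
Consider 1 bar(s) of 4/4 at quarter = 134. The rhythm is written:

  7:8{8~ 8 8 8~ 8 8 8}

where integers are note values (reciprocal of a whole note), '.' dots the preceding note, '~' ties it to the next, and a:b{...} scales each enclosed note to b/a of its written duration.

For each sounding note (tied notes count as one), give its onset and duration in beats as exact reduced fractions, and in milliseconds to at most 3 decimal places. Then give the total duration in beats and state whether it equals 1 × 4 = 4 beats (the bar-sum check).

1) 0.0ms=0b +511.727ms=8/7b
2) 511.727ms=8/7b +255.864ms=4/7b
3) 767.591ms=12/7b +511.727ms=8/7b
4) 1279.318ms=20/7b +255.864ms=4/7b
5) 1535.181ms=24/7b +255.864ms=4/7b
Σ=4b of 4 (134bpm 4/4) — PASS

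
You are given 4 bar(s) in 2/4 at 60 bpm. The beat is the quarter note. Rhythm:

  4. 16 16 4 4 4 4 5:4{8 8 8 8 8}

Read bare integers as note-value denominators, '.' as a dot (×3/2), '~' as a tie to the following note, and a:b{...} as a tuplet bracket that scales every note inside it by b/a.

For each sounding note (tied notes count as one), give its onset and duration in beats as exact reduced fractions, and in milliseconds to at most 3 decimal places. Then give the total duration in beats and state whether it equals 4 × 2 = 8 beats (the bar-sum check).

1) 0.0ms=0b +1500.0ms=3/2b
2) 1500.0ms=3/2b +250.0ms=1/4b
3) 1750.0ms=7/4b +250.0ms=1/4b
4) 2000.0ms=2b +1000.0ms=1b
5) 3000.0ms=3b +1000.0ms=1b
6) 4000.0ms=4b +1000.0ms=1b
7) 5000.0ms=5b +1000.0ms=1b
8) 6000.0ms=6b +400.0ms=2/5b
9) 6400.0ms=32/5b +400.0ms=2/5b
10) 6800.0ms=34/5b +400.0ms=2/5b
11) 7200.0ms=36/5b +400.0ms=2/5b
12) 7600.0ms=38/5b +400.0ms=2/5b
Σ=8b of 8 (60bpm 2/4) — PASS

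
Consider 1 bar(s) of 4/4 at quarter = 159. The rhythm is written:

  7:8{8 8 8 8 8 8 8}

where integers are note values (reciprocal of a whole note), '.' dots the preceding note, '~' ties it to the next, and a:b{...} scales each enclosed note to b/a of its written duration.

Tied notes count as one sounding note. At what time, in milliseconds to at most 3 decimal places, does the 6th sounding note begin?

note 6 onset = 20/7b = 1078.167ms

1. 0.0ms @ 0 + 215.633ms (4/7)
2. 215.633ms @ 4/7 + 215.633ms (4/7)
3. 431.267ms @ 8/7 + 215.633ms (4/7)
4. 646.9ms @ 12/7 + 215.633ms (4/7)
5. 862.534ms @ 16/7 + 215.633ms (4/7)
6. 1078.167ms @ 20/7 + 215.633ms (4/7)
7. 1293.801ms @ 24/7 + 215.633ms (4/7)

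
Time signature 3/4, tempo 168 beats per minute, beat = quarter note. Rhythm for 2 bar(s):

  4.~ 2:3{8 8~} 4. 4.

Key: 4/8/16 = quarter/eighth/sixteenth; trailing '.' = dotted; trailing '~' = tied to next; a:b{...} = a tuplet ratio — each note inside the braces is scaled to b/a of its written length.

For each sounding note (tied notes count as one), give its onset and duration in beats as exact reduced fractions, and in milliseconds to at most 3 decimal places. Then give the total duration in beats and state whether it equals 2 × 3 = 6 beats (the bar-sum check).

1) 0.0ms=0b +803.571ms=9/4b
2) 803.571ms=9/4b +803.571ms=9/4b
3) 1607.143ms=9/2b +535.714ms=3/2b
Σ=6b of 6 (168bpm 3/4) — PASS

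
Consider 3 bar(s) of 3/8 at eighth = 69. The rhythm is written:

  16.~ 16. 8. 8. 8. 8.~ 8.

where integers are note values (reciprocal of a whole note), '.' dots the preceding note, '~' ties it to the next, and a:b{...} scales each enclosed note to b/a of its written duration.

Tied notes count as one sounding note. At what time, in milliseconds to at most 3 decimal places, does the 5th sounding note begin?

1. 0.0ms @ 0 + 1304.348ms (3/2)
2. 1304.348ms @ 3/2 + 1304.348ms (3/2)
3. 2608.696ms @ 3 + 1304.348ms (3/2)
4. 3913.043ms @ 9/2 + 1304.348ms (3/2)
5. 5217.391ms @ 6 + 2608.696ms (3)

note 5 onset = 6b = 5217.391ms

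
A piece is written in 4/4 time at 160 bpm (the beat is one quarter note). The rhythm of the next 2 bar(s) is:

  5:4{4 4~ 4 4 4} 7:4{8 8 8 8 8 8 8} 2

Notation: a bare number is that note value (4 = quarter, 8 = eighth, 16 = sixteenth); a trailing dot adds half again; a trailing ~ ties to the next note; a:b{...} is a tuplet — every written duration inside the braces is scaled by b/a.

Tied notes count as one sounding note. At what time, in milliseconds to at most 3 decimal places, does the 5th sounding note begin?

1. 0.0ms @ 0 + 300.0ms (4/5)
2. 300.0ms @ 4/5 + 600.0ms (8/5)
3. 900.0ms @ 12/5 + 300.0ms (4/5)
4. 1200.0ms @ 16/5 + 300.0ms (4/5)
5. 1500.0ms @ 4 + 107.143ms (2/7)
6. 1607.143ms @ 30/7 + 107.143ms (2/7)
7. 1714.286ms @ 32/7 + 107.143ms (2/7)
8. 1821.429ms @ 34/7 + 107.143ms (2/7)
9. 1928.571ms @ 36/7 + 107.143ms (2/7)
10. 2035.714ms @ 38/7 + 107.143ms (2/7)
11. 2142.857ms @ 40/7 + 107.143ms (2/7)
12. 2250.0ms @ 6 + 750.0ms (2)

note 5 onset = 4b = 1500.0ms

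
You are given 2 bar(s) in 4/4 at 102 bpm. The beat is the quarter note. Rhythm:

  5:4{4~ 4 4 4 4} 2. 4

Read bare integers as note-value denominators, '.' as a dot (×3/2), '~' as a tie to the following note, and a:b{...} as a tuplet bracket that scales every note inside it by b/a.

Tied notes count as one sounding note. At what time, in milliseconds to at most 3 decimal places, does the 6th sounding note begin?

note 6 onset = 7b = 4117.647ms

1. 0.0ms @ 0 + 941.176ms (8/5)
2. 941.176ms @ 8/5 + 470.588ms (4/5)
3. 1411.765ms @ 12/5 + 470.588ms (4/5)
4. 1882.353ms @ 16/5 + 470.588ms (4/5)
5. 2352.941ms @ 4 + 1764.706ms (3)
6. 4117.647ms @ 7 + 588.235ms (1)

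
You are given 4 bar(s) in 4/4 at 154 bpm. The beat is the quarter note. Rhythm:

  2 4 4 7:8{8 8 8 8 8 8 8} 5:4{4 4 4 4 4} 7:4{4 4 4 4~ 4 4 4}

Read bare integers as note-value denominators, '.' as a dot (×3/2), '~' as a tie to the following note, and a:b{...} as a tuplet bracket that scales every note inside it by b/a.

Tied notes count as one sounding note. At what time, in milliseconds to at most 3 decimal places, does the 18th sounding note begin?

note 18 onset = 92/7b = 5120.594ms

1. 0.0ms @ 0 + 779.221ms (2)
2. 779.221ms @ 2 + 389.61ms (1)
3. 1168.831ms @ 3 + 389.61ms (1)
4. 1558.442ms @ 4 + 222.635ms (4/7)
5. 1781.076ms @ 32/7 + 222.635ms (4/7)
6. 2003.711ms @ 36/7 + 222.635ms (4/7)
7. 2226.345ms @ 40/7 + 222.635ms (4/7)
8. 2448.98ms @ 44/7 + 222.635ms (4/7)
9. 2671.614ms @ 48/7 + 222.635ms (4/7)
10. 2894.249ms @ 52/7 + 222.635ms (4/7)
11. 3116.883ms @ 8 + 311.688ms (4/5)
12. 3428.571ms @ 44/5 + 311.688ms (4/5)
13. 3740.26ms @ 48/5 + 311.688ms (4/5)
14. 4051.948ms @ 52/5 + 311.688ms (4/5)
15. 4363.636ms @ 56/5 + 311.688ms (4/5)
16. 4675.325ms @ 12 + 222.635ms (4/7)
17. 4897.959ms @ 88/7 + 222.635ms (4/7)
18. 5120.594ms @ 92/7 + 222.635ms (4/7)
19. 5343.228ms @ 96/7 + 445.269ms (8/7)
20. 5788.497ms @ 104/7 + 222.635ms (4/7)
21. 6011.132ms @ 108/7 + 222.635ms (4/7)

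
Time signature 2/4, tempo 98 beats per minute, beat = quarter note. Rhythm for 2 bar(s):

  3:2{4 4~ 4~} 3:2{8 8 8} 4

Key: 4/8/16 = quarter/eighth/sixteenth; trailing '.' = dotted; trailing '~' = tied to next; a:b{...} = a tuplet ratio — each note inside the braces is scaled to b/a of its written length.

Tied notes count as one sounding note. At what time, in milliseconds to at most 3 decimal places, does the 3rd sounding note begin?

1. 0.0ms @ 0 + 408.163ms (2/3)
2. 408.163ms @ 2/3 + 1020.408ms (5/3)
3. 1428.571ms @ 7/3 + 204.082ms (1/3)
4. 1632.653ms @ 8/3 + 204.082ms (1/3)
5. 1836.735ms @ 3 + 612.245ms (1)

note 3 onset = 7/3b = 1428.571ms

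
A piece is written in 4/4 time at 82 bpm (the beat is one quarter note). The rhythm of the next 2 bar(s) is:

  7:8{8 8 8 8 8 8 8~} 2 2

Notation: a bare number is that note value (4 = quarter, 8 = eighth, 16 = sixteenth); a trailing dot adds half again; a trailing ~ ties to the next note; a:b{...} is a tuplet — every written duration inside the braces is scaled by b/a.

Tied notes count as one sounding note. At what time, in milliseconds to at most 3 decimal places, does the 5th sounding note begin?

note 5 onset = 16/7b = 1672.474ms

1. 0.0ms @ 0 + 418.118ms (4/7)
2. 418.118ms @ 4/7 + 418.118ms (4/7)
3. 836.237ms @ 8/7 + 418.118ms (4/7)
4. 1254.355ms @ 12/7 + 418.118ms (4/7)
5. 1672.474ms @ 16/7 + 418.118ms (4/7)
6. 2090.592ms @ 20/7 + 418.118ms (4/7)
7. 2508.711ms @ 24/7 + 1881.533ms (18/7)
8. 4390.244ms @ 6 + 1463.415ms (2)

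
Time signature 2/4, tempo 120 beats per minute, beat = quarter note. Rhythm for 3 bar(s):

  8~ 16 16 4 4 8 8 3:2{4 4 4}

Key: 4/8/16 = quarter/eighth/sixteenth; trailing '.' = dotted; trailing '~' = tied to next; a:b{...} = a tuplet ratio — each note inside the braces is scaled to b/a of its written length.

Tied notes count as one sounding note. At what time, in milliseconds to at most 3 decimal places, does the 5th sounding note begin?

1. 0.0ms @ 0 + 375.0ms (3/4)
2. 375.0ms @ 3/4 + 125.0ms (1/4)
3. 500.0ms @ 1 + 500.0ms (1)
4. 1000.0ms @ 2 + 500.0ms (1)
5. 1500.0ms @ 3 + 250.0ms (1/2)
6. 1750.0ms @ 7/2 + 250.0ms (1/2)
7. 2000.0ms @ 4 + 333.333ms (2/3)
8. 2333.333ms @ 14/3 + 333.333ms (2/3)
9. 2666.667ms @ 16/3 + 333.333ms (2/3)

note 5 onset = 3b = 1500.0ms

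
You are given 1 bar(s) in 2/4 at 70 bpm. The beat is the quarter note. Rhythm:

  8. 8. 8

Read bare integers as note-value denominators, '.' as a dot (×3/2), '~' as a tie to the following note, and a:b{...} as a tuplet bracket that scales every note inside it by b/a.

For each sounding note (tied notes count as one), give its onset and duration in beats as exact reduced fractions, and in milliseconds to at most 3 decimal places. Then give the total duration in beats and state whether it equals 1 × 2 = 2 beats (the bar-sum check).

1) 0.0ms=0b +642.857ms=3/4b
2) 642.857ms=3/4b +642.857ms=3/4b
3) 1285.714ms=3/2b +428.571ms=1/2b
Σ=2b of 2 (70bpm 2/4) — PASS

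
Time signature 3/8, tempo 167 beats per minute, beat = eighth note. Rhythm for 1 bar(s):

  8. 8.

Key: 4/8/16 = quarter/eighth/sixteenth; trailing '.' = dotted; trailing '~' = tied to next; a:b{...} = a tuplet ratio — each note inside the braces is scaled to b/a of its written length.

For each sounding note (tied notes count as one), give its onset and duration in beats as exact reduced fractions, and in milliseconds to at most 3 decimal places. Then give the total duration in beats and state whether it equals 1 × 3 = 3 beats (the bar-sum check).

1) 0.0ms=0b +538.922ms=3/2b
2) 538.922ms=3/2b +538.922ms=3/2b
Σ=3b of 3 (167bpm 3/8) — PASS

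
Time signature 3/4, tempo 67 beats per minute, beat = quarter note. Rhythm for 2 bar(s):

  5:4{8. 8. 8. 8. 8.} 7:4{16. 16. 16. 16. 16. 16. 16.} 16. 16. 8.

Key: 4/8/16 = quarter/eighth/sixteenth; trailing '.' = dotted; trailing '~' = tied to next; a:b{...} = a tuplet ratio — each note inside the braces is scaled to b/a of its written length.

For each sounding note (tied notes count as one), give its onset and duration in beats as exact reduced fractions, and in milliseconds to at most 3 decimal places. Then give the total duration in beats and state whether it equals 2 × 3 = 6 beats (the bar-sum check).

1) 0.0ms=0b +537.313ms=3/5b
2) 537.313ms=3/5b +537.313ms=3/5b
3) 1074.627ms=6/5b +537.313ms=3/5b
4) 1611.94ms=9/5b +537.313ms=3/5b
5) 2149.254ms=12/5b +537.313ms=3/5b
6) 2686.567ms=3b +191.898ms=3/14b
7) 2878.465ms=45/14b +191.898ms=3/14b
8) 3070.362ms=24/7b +191.898ms=3/14b
9) 3262.26ms=51/14b +191.898ms=3/14b
10) 3454.158ms=27/7b +191.898ms=3/14b
11) 3646.055ms=57/14b +191.898ms=3/14b
12) 3837.953ms=30/7b +191.898ms=3/14b
13) 4029.851ms=9/2b +335.821ms=3/8b
14) 4365.672ms=39/8b +335.821ms=3/8b
15) 4701.493ms=21/4b +671.642ms=3/4b
Σ=6b of 6 (67bpm 3/4) — PASS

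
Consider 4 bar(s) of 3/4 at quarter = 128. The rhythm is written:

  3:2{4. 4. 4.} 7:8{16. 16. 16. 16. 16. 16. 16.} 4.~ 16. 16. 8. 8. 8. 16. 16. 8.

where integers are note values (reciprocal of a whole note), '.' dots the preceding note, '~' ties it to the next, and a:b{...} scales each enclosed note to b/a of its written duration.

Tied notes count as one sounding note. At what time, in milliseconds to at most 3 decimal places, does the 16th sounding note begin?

note 16 onset = 21/2b = 4921.875ms

1. 0.0ms @ 0 + 468.75ms (1)
2. 468.75ms @ 1 + 468.75ms (1)
3. 937.5ms @ 2 + 468.75ms (1)
4. 1406.25ms @ 3 + 200.893ms (3/7)
5. 1607.143ms @ 24/7 + 200.893ms (3/7)
6. 1808.036ms @ 27/7 + 200.893ms (3/7)
7. 2008.929ms @ 30/7 + 200.893ms (3/7)
8. 2209.821ms @ 33/7 + 200.893ms (3/7)
9. 2410.714ms @ 36/7 + 200.893ms (3/7)
10. 2611.607ms @ 39/7 + 200.893ms (3/7)
11. 2812.5ms @ 6 + 878.906ms (15/8)
12. 3691.406ms @ 63/8 + 175.781ms (3/8)
13. 3867.188ms @ 33/4 + 351.562ms (3/4)
14. 4218.75ms @ 9 + 351.562ms (3/4)
15. 4570.312ms @ 39/4 + 351.562ms (3/4)
16. 4921.875ms @ 21/2 + 175.781ms (3/8)
17. 5097.656ms @ 87/8 + 175.781ms (3/8)
18. 5273.438ms @ 45/4 + 351.562ms (3/4)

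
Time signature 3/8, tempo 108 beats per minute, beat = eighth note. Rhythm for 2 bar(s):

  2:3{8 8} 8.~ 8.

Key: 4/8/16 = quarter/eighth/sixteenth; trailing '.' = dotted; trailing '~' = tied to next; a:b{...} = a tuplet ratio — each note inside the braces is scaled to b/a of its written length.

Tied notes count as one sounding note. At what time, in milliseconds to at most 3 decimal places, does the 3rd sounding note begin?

1. 0.0ms @ 0 + 833.333ms (3/2)
2. 833.333ms @ 3/2 + 833.333ms (3/2)
3. 1666.667ms @ 3 + 1666.667ms (3)

note 3 onset = 3b = 1666.667ms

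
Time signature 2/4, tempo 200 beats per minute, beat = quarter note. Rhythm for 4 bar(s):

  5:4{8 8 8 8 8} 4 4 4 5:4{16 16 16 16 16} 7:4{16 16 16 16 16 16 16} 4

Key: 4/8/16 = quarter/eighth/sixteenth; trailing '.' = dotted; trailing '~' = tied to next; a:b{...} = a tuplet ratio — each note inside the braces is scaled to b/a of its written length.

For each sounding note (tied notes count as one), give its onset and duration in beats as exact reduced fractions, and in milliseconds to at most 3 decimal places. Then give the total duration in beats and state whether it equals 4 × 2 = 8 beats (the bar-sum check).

1) 0.0ms=0b +120.0ms=2/5b
2) 120.0ms=2/5b +120.0ms=2/5b
3) 240.0ms=4/5b +120.0ms=2/5b
4) 360.0ms=6/5b +120.0ms=2/5b
5) 480.0ms=8/5b +120.0ms=2/5b
6) 600.0ms=2b +300.0ms=1b
7) 900.0ms=3b +300.0ms=1b
8) 1200.0ms=4b +300.0ms=1b
9) 1500.0ms=5b +60.0ms=1/5b
10) 1560.0ms=26/5b +60.0ms=1/5b
11) 1620.0ms=27/5b +60.0ms=1/5b
12) 1680.0ms=28/5b +60.0ms=1/5b
13) 1740.0ms=29/5b +60.0ms=1/5b
14) 1800.0ms=6b +42.857ms=1/7b
15) 1842.857ms=43/7b +42.857ms=1/7b
16) 1885.714ms=44/7b +42.857ms=1/7b
17) 1928.571ms=45/7b +42.857ms=1/7b
18) 1971.429ms=46/7b +42.857ms=1/7b
19) 2014.286ms=47/7b +42.857ms=1/7b
20) 2057.143ms=48/7b +42.857ms=1/7b
21) 2100.0ms=7b +300.0ms=1b
Σ=8b of 8 (200bpm 2/4) — PASS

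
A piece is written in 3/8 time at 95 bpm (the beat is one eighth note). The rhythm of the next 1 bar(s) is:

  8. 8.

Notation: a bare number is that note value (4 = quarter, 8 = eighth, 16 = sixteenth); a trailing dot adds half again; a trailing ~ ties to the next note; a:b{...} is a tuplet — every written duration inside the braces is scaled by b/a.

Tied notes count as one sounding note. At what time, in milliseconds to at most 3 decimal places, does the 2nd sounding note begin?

note 2 onset = 3/2b = 947.368ms

1. 0.0ms @ 0 + 947.368ms (3/2)
2. 947.368ms @ 3/2 + 947.368ms (3/2)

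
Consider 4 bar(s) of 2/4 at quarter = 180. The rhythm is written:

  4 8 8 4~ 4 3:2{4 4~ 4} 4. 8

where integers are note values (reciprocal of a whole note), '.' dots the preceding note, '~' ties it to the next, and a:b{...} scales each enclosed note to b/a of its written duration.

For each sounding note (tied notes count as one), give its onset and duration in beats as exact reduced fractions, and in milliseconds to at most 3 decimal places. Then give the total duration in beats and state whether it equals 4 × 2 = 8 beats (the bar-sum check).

1) 0.0ms=0b +333.333ms=1b
2) 333.333ms=1b +166.667ms=1/2b
3) 500.0ms=3/2b +166.667ms=1/2b
4) 666.667ms=2b +666.667ms=2b
5) 1333.333ms=4b +222.222ms=2/3b
6) 1555.556ms=14/3b +444.444ms=4/3b
7) 2000.0ms=6b +500.0ms=3/2b
8) 2500.0ms=15/2b +166.667ms=1/2b
Σ=8b of 8 (180bpm 2/4) — PASS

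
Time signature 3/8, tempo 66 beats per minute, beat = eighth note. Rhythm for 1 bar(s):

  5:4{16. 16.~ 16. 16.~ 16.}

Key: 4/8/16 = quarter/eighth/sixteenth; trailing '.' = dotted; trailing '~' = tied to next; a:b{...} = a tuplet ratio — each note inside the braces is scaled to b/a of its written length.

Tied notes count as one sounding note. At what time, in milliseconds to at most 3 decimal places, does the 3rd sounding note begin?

note 3 onset = 9/5b = 1636.364ms

1. 0.0ms @ 0 + 545.455ms (3/5)
2. 545.455ms @ 3/5 + 1090.909ms (6/5)
3. 1636.364ms @ 9/5 + 1090.909ms (6/5)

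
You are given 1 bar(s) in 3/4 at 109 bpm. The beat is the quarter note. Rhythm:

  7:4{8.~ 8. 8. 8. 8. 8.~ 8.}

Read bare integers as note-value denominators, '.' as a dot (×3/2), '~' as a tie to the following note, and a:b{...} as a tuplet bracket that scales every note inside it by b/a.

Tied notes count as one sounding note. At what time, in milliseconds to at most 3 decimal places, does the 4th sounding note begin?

note 4 onset = 12/7b = 943.644ms

1. 0.0ms @ 0 + 471.822ms (6/7)
2. 471.822ms @ 6/7 + 235.911ms (3/7)
3. 707.733ms @ 9/7 + 235.911ms (3/7)
4. 943.644ms @ 12/7 + 235.911ms (3/7)
5. 1179.554ms @ 15/7 + 471.822ms (6/7)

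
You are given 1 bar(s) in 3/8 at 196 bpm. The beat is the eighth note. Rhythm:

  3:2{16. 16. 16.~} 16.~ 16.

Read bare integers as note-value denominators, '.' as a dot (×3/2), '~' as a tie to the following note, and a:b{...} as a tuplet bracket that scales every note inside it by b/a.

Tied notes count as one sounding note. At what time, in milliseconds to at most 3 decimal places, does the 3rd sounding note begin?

note 3 onset = 1b = 306.122ms

1. 0.0ms @ 0 + 153.061ms (1/2)
2. 153.061ms @ 1/2 + 153.061ms (1/2)
3. 306.122ms @ 1 + 612.245ms (2)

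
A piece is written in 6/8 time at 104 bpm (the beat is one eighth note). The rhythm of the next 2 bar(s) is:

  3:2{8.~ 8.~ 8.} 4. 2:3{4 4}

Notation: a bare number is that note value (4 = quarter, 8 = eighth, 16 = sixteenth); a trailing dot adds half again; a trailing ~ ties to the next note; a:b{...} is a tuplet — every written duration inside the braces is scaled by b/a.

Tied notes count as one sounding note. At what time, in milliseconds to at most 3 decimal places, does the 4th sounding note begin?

1. 0.0ms @ 0 + 1730.769ms (3)
2. 1730.769ms @ 3 + 1730.769ms (3)
3. 3461.538ms @ 6 + 1730.769ms (3)
4. 5192.308ms @ 9 + 1730.769ms (3)

note 4 onset = 9b = 5192.308ms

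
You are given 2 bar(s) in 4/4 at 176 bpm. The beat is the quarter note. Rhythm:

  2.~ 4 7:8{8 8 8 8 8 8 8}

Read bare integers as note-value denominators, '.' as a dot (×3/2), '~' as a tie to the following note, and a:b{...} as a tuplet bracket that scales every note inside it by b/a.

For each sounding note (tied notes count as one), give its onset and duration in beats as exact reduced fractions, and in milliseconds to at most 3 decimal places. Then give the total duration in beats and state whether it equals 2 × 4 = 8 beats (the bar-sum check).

1) 0.0ms=0b +1363.636ms=4b
2) 1363.636ms=4b +194.805ms=4/7b
3) 1558.442ms=32/7b +194.805ms=4/7b
4) 1753.247ms=36/7b +194.805ms=4/7b
5) 1948.052ms=40/7b +194.805ms=4/7b
6) 2142.857ms=44/7b +194.805ms=4/7b
7) 2337.662ms=48/7b +194.805ms=4/7b
8) 2532.468ms=52/7b +194.805ms=4/7b
Σ=8b of 8 (176bpm 4/4) — PASS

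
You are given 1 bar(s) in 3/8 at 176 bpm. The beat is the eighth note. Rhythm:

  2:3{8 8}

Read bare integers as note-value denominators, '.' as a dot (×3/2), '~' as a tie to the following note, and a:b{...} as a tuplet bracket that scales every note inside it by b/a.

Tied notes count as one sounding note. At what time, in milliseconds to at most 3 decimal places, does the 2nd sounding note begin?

note 2 onset = 3/2b = 511.364ms

1. 0.0ms @ 0 + 511.364ms (3/2)
2. 511.364ms @ 3/2 + 511.364ms (3/2)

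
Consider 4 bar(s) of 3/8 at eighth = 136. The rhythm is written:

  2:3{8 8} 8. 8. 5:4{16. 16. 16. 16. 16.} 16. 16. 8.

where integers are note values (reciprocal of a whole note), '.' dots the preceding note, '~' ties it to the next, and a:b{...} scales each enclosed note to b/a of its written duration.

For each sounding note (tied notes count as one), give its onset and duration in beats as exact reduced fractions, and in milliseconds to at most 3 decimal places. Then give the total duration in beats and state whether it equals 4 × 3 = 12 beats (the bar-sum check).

1) 0.0ms=0b +661.765ms=3/2b
2) 661.765ms=3/2b +661.765ms=3/2b
3) 1323.529ms=3b +661.765ms=3/2b
4) 1985.294ms=9/2b +661.765ms=3/2b
5) 2647.059ms=6b +264.706ms=3/5b
6) 2911.765ms=33/5b +264.706ms=3/5b
7) 3176.471ms=36/5b +264.706ms=3/5b
8) 3441.176ms=39/5b +264.706ms=3/5b
9) 3705.882ms=42/5b +264.706ms=3/5b
10) 3970.588ms=9b +330.882ms=3/4b
11) 4301.471ms=39/4b +330.882ms=3/4b
12) 4632.353ms=21/2b +661.765ms=3/2b
Σ=12b of 12 (136bpm 3/8) — PASS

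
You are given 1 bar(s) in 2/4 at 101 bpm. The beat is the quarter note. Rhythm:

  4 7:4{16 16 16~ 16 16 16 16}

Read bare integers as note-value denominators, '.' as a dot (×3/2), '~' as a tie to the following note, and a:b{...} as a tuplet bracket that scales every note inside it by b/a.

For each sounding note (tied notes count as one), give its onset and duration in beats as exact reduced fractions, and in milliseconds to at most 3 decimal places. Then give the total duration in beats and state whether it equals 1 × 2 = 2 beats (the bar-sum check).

1) 0.0ms=0b +594.059ms=1b
2) 594.059ms=1b +84.866ms=1/7b
3) 678.925ms=8/7b +84.866ms=1/7b
4) 763.791ms=9/7b +169.731ms=2/7b
5) 933.522ms=11/7b +84.866ms=1/7b
6) 1018.388ms=12/7b +84.866ms=1/7b
7) 1103.253ms=13/7b +84.866ms=1/7b
Σ=2b of 2 (101bpm 2/4) — PASS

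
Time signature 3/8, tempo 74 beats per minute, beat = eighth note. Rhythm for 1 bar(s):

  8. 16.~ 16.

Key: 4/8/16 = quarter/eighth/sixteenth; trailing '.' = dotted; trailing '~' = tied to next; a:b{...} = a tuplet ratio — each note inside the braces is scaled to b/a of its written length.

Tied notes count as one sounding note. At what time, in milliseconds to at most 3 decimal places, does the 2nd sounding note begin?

note 2 onset = 3/2b = 1216.216ms

1. 0.0ms @ 0 + 1216.216ms (3/2)
2. 1216.216ms @ 3/2 + 1216.216ms (3/2)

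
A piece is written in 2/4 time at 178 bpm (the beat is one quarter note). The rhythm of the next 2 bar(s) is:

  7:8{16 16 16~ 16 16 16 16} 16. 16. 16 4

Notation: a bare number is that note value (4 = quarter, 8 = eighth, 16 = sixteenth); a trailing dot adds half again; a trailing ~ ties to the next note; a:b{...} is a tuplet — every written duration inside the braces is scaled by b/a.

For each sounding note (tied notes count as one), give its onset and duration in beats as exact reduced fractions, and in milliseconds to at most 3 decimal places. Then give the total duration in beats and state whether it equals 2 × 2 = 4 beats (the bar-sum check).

1) 0.0ms=0b +96.308ms=2/7b
2) 96.308ms=2/7b +96.308ms=2/7b
3) 192.616ms=4/7b +192.616ms=4/7b
4) 385.233ms=8/7b +96.308ms=2/7b
5) 481.541ms=10/7b +96.308ms=2/7b
6) 577.849ms=12/7b +96.308ms=2/7b
7) 674.157ms=2b +126.404ms=3/8b
8) 800.562ms=19/8b +126.404ms=3/8b
9) 926.966ms=11/4b +84.27ms=1/4b
10) 1011.236ms=3b +337.079ms=1b
Σ=4b of 4 (178bpm 2/4) — PASS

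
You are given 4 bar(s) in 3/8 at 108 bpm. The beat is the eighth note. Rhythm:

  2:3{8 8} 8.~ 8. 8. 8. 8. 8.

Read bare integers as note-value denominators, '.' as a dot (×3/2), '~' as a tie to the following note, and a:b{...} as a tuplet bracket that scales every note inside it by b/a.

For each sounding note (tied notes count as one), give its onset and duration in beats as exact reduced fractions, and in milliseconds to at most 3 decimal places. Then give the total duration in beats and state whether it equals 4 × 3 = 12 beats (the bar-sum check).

1) 0.0ms=0b +833.333ms=3/2b
2) 833.333ms=3/2b +833.333ms=3/2b
3) 1666.667ms=3b +1666.667ms=3b
4) 3333.333ms=6b +833.333ms=3/2b
5) 4166.667ms=15/2b +833.333ms=3/2b
6) 5000.0ms=9b +833.333ms=3/2b
7) 5833.333ms=21/2b +833.333ms=3/2b
Σ=12b of 12 (108bpm 3/8) — PASS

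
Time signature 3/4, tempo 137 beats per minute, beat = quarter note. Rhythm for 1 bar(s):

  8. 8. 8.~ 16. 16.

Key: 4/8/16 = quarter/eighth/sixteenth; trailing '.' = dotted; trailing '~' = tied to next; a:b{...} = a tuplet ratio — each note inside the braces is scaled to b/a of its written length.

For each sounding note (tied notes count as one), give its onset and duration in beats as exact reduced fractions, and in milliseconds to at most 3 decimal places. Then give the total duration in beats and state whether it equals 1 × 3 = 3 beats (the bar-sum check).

1) 0.0ms=0b +328.467ms=3/4b
2) 328.467ms=3/4b +328.467ms=3/4b
3) 656.934ms=3/2b +492.701ms=9/8b
4) 1149.635ms=21/8b +164.234ms=3/8b
Σ=3b of 3 (137bpm 3/4) — PASS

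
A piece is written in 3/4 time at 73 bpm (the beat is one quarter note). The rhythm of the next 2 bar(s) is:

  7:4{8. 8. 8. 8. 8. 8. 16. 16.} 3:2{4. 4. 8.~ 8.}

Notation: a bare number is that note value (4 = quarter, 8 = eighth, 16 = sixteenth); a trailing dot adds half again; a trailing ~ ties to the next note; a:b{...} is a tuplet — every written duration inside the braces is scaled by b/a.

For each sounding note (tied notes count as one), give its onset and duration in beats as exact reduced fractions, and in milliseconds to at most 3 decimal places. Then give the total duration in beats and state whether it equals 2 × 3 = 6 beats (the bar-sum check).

1) 0.0ms=0b +352.25ms=3/7b
2) 352.25ms=3/7b +352.25ms=3/7b
3) 704.501ms=6/7b +352.25ms=3/7b
4) 1056.751ms=9/7b +352.25ms=3/7b
5) 1409.002ms=12/7b +352.25ms=3/7b
6) 1761.252ms=15/7b +352.25ms=3/7b
7) 2113.503ms=18/7b +176.125ms=3/14b
8) 2289.628ms=39/14b +176.125ms=3/14b
9) 2465.753ms=3b +821.918ms=1b
10) 3287.671ms=4b +821.918ms=1b
11) 4109.589ms=5b +821.918ms=1b
Σ=6b of 6 (73bpm 3/4) — PASS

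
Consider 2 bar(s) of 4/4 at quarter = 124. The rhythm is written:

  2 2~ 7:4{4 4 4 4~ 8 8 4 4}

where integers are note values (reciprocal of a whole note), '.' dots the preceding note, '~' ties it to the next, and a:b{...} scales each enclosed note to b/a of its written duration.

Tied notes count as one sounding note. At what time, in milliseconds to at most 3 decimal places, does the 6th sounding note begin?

1. 0.0ms @ 0 + 967.742ms (2)
2. 967.742ms @ 2 + 1244.24ms (18/7)
3. 2211.982ms @ 32/7 + 276.498ms (4/7)
4. 2488.479ms @ 36/7 + 276.498ms (4/7)
5. 2764.977ms @ 40/7 + 414.747ms (6/7)
6. 3179.724ms @ 46/7 + 138.249ms (2/7)
7. 3317.972ms @ 48/7 + 276.498ms (4/7)
8. 3594.47ms @ 52/7 + 276.498ms (4/7)

note 6 onset = 46/7b = 3179.724ms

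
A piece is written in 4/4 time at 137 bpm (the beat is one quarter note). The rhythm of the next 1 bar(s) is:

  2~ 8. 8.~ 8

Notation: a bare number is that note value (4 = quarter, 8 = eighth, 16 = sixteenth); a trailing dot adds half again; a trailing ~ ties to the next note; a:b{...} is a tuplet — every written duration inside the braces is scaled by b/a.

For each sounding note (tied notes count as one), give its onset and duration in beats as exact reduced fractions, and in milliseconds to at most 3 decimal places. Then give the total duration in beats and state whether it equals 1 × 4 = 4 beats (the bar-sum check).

1) 0.0ms=0b +1204.38ms=11/4b
2) 1204.38ms=11/4b +547.445ms=5/4b
Σ=4b of 4 (137bpm 4/4) — PASS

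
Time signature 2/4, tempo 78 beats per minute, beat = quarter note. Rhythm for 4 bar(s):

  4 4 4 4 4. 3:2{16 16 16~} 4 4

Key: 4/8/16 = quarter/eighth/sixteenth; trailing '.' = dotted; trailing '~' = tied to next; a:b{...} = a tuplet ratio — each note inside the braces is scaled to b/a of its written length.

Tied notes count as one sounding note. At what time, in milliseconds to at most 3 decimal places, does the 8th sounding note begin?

1. 0.0ms @ 0 + 769.231ms (1)
2. 769.231ms @ 1 + 769.231ms (1)
3. 1538.462ms @ 2 + 769.231ms (1)
4. 2307.692ms @ 3 + 769.231ms (1)
5. 3076.923ms @ 4 + 1153.846ms (3/2)
6. 4230.769ms @ 11/2 + 128.205ms (1/6)
7. 4358.974ms @ 17/3 + 128.205ms (1/6)
8. 4487.179ms @ 35/6 + 897.436ms (7/6)
9. 5384.615ms @ 7 + 769.231ms (1)

note 8 onset = 35/6b = 4487.179ms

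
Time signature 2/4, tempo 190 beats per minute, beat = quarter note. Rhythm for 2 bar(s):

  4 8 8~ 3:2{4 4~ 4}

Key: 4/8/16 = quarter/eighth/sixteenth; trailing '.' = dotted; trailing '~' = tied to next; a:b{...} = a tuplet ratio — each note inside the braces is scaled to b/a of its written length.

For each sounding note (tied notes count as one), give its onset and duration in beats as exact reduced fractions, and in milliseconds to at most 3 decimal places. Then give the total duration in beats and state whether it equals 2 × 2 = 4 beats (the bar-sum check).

1) 0.0ms=0b +315.789ms=1b
2) 315.789ms=1b +157.895ms=1/2b
3) 473.684ms=3/2b +368.421ms=7/6b
4) 842.105ms=8/3b +421.053ms=4/3b
Σ=4b of 4 (190bpm 2/4) — PASS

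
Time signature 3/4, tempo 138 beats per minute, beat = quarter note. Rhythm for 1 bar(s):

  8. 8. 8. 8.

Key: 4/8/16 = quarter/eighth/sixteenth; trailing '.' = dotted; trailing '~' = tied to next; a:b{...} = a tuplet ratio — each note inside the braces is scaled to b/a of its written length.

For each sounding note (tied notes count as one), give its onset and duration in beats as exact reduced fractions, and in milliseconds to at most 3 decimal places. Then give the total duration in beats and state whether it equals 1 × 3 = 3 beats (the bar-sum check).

1) 0.0ms=0b +326.087ms=3/4b
2) 326.087ms=3/4b +326.087ms=3/4b
3) 652.174ms=3/2b +326.087ms=3/4b
4) 978.261ms=9/4b +326.087ms=3/4b
Σ=3b of 3 (138bpm 3/4) — PASS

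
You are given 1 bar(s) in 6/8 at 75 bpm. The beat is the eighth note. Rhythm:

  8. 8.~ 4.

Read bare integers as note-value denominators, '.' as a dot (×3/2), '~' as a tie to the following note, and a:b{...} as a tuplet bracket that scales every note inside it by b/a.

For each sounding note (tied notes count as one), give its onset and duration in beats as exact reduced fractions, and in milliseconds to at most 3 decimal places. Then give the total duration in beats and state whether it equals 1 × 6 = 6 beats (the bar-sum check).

1) 0.0ms=0b +1200.0ms=3/2b
2) 1200.0ms=3/2b +3600.0ms=9/2b
Σ=6b of 6 (75bpm 6/8) — PASS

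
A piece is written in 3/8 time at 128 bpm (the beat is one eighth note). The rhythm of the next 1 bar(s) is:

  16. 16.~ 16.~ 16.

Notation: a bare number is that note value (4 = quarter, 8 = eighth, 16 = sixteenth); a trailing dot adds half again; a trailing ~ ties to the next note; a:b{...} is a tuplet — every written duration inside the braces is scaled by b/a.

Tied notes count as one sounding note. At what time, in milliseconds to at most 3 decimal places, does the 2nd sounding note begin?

1. 0.0ms @ 0 + 351.562ms (3/4)
2. 351.562ms @ 3/4 + 1054.688ms (9/4)

note 2 onset = 3/4b = 351.562ms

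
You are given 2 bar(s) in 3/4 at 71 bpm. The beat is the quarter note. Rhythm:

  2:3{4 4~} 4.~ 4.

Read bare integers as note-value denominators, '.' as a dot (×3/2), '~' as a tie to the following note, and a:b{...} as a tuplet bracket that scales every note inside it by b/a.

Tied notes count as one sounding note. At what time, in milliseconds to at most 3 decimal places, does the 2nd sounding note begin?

1. 0.0ms @ 0 + 1267.606ms (3/2)
2. 1267.606ms @ 3/2 + 3802.817ms (9/2)

note 2 onset = 3/2b = 1267.606ms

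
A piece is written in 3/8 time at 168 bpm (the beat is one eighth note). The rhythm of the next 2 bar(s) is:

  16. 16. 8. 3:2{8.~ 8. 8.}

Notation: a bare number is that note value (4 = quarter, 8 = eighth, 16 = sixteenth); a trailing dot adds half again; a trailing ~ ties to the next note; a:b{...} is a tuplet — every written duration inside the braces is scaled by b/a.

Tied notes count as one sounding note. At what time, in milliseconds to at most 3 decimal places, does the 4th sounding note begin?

note 4 onset = 3b = 1071.429ms

1. 0.0ms @ 0 + 267.857ms (3/4)
2. 267.857ms @ 3/4 + 267.857ms (3/4)
3. 535.714ms @ 3/2 + 535.714ms (3/2)
4. 1071.429ms @ 3 + 714.286ms (2)
5. 1785.714ms @ 5 + 357.143ms (1)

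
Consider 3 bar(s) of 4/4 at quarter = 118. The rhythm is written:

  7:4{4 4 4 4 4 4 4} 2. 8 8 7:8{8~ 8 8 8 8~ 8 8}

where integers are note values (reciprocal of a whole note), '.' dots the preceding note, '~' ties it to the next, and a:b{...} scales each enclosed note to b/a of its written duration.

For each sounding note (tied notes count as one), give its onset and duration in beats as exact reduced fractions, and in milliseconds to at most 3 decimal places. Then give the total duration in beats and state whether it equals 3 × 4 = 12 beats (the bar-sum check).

1) 0.0ms=0b +290.557ms=4/7b
2) 290.557ms=4/7b +290.557ms=4/7b
3) 581.114ms=8/7b +290.557ms=4/7b
4) 871.671ms=12/7b +290.557ms=4/7b
5) 1162.228ms=16/7b +290.557ms=4/7b
6) 1452.785ms=20/7b +290.557ms=4/7b
7) 1743.341ms=24/7b +290.557ms=4/7b
8) 2033.898ms=4b +1525.424ms=3b
9) 3559.322ms=7b +254.237ms=1/2b
10) 3813.559ms=15/2b +254.237ms=1/2b
11) 4067.797ms=8b +581.114ms=8/7b
12) 4648.91ms=64/7b +290.557ms=4/7b
13) 4939.467ms=68/7b +290.557ms=4/7b
14) 5230.024ms=72/7b +581.114ms=8/7b
15) 5811.138ms=80/7b +290.557ms=4/7b
Σ=12b of 12 (118bpm 4/4) — PASS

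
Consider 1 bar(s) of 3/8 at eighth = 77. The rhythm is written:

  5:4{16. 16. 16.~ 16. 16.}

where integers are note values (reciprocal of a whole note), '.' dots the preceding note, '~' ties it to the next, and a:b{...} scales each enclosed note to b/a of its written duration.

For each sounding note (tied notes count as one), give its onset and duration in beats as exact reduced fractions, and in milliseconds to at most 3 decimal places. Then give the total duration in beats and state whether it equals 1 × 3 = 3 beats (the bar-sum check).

1) 0.0ms=0b +467.532ms=3/5b
2) 467.532ms=3/5b +467.532ms=3/5b
3) 935.065ms=6/5b +935.065ms=6/5b
4) 1870.13ms=12/5b +467.532ms=3/5b
Σ=3b of 3 (77bpm 3/8) — PASS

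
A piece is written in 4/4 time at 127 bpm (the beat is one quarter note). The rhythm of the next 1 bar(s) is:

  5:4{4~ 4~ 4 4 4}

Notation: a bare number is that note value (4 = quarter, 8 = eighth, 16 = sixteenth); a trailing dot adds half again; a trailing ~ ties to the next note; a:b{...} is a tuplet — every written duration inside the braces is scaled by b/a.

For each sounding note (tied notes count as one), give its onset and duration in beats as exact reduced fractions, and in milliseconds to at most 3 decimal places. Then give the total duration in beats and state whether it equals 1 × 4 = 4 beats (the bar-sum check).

1) 0.0ms=0b +1133.858ms=12/5b
2) 1133.858ms=12/5b +377.953ms=4/5b
3) 1511.811ms=16/5b +377.953ms=4/5b
Σ=4b of 4 (127bpm 4/4) — PASS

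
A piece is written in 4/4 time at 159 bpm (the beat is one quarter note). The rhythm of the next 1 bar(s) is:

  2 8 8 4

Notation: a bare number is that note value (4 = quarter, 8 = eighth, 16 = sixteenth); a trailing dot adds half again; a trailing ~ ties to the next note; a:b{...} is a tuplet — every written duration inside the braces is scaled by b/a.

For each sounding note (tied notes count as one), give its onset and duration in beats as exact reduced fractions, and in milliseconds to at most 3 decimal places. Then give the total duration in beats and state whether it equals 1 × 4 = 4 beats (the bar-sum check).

1) 0.0ms=0b +754.717ms=2b
2) 754.717ms=2b +188.679ms=1/2b
3) 943.396ms=5/2b +188.679ms=1/2b
4) 1132.075ms=3b +377.358ms=1b
Σ=4b of 4 (159bpm 4/4) — PASS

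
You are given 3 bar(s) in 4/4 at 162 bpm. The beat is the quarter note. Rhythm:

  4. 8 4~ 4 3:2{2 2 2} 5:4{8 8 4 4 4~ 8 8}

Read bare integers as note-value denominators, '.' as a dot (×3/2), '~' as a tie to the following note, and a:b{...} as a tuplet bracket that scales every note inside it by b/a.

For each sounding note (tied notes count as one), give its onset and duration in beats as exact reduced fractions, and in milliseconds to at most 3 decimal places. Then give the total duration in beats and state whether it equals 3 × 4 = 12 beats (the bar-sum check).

1) 0.0ms=0b +555.556ms=3/2b
2) 555.556ms=3/2b +185.185ms=1/2b
3) 740.741ms=2b +740.741ms=2b
4) 1481.481ms=4b +493.827ms=4/3b
5) 1975.309ms=16/3b +493.827ms=4/3b
6) 2469.136ms=20/3b +493.827ms=4/3b
7) 2962.963ms=8b +148.148ms=2/5b
8) 3111.111ms=42/5b +148.148ms=2/5b
9) 3259.259ms=44/5b +296.296ms=4/5b
10) 3555.556ms=48/5b +296.296ms=4/5b
11) 3851.852ms=52/5b +444.444ms=6/5b
12) 4296.296ms=58/5b +148.148ms=2/5b
Σ=12b of 12 (162bpm 4/4) — PASS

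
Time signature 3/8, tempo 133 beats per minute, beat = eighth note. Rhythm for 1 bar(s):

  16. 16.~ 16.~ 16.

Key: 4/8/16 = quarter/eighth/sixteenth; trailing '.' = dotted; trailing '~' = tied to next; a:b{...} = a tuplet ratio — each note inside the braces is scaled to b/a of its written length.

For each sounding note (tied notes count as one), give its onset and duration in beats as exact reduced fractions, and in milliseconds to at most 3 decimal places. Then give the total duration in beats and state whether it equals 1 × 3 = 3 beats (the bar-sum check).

1) 0.0ms=0b +338.346ms=3/4b
2) 338.346ms=3/4b +1015.038ms=9/4b
Σ=3b of 3 (133bpm 3/8) — PASS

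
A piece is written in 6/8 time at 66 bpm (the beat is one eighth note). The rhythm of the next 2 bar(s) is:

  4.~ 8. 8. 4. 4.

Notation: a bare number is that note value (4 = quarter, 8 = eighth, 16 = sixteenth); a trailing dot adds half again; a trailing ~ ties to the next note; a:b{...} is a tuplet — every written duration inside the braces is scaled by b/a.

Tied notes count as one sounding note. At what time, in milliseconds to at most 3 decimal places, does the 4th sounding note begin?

1. 0.0ms @ 0 + 4090.909ms (9/2)
2. 4090.909ms @ 9/2 + 1363.636ms (3/2)
3. 5454.545ms @ 6 + 2727.273ms (3)
4. 8181.818ms @ 9 + 2727.273ms (3)

note 4 onset = 9b = 8181.818ms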